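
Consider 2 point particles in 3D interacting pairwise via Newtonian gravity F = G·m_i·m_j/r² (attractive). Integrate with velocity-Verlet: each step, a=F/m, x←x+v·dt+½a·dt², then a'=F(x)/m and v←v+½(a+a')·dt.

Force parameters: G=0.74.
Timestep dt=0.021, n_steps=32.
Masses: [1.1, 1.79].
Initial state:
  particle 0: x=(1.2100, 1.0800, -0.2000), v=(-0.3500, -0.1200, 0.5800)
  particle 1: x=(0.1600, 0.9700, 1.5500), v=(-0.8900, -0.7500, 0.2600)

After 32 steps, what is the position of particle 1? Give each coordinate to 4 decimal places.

(-0.4132, 0.4713, 1.6891)

step 0: x0=(1.2100, 1.0800, -0.2000) x1=(0.1600, 0.9700, 1.5500)
step 1: x0=(1.2026, 1.0775, -0.1878) x1=(0.1413, 0.9543, 1.5554)
step 2: x0=(1.1952, 1.0749, -0.1754) x1=(0.1227, 0.9385, 1.5608)
step 3: x0=(1.1876, 1.0724, -0.1629) x1=(0.1041, 0.9228, 1.5661)
step 4: x0=(1.1800, 1.0699, -0.1503) x1=(0.0856, 0.9070, 1.5713)
step 5: x0=(1.1723, 1.0673, -0.1376) x1=(0.0671, 0.8913, 1.5764)
step 6: x0=(1.1646, 1.0647, -0.1248) x1=(0.0487, 0.8756, 1.5814)
step 7: x0=(1.1568, 1.0621, -0.1118) x1=(0.0303, 0.8599, 1.5864)
step 8: x0=(1.1488, 1.0595, -0.0988) x1=(0.0119, 0.8442, 1.5914)
step 9: x0=(1.1409, 1.0569, -0.0856) x1=(-0.0064, 0.8285, 1.5962)
step 10: x0=(1.1328, 1.0543, -0.0723) x1=(-0.0246, 0.8128, 1.6010)
step 11: x0=(1.1247, 1.0516, -0.0589) x1=(-0.0428, 0.7972, 1.6057)
step 12: x0=(1.1164, 1.0490, -0.0454) x1=(-0.0610, 0.7815, 1.6103)
step 13: x0=(1.1081, 1.0463, -0.0318) x1=(-0.0791, 0.7658, 1.6149)
step 14: x0=(1.0997, 1.0436, -0.0180) x1=(-0.0971, 0.7502, 1.6194)
step 15: x0=(1.0913, 1.0409, -0.0042) x1=(-0.1151, 0.7346, 1.6238)
step 16: x0=(1.0827, 1.0381, 0.0098) x1=(-0.1331, 0.7190, 1.6282)
step 17: x0=(1.0741, 1.0353, 0.0239) x1=(-0.1510, 0.7034, 1.6325)
step 18: x0=(1.0654, 1.0326, 0.0380) x1=(-0.1689, 0.6878, 1.6367)
step 19: x0=(1.0566, 1.0297, 0.0523) x1=(-0.1867, 0.6722, 1.6409)
step 20: x0=(1.0477, 1.0269, 0.0667) x1=(-0.2044, 0.6567, 1.6450)
step 21: x0=(1.0388, 1.0241, 0.0812) x1=(-0.2221, 0.6411, 1.6490)
step 22: x0=(1.0297, 1.0212, 0.0959) x1=(-0.2398, 0.6256, 1.6530)
step 23: x0=(1.0206, 1.0183, 0.1106) x1=(-0.2574, 0.6101, 1.6569)
step 24: x0=(1.0114, 1.0153, 0.1254) x1=(-0.2749, 0.5946, 1.6607)
step 25: x0=(1.0020, 1.0123, 0.1403) x1=(-0.2924, 0.5791, 1.6645)
step 26: x0=(0.9926, 1.0093, 0.1554) x1=(-0.3098, 0.5637, 1.6682)
step 27: x0=(0.9832, 1.0063, 0.1705) x1=(-0.3272, 0.5482, 1.6718)
step 28: x0=(0.9736, 1.0033, 0.1857) x1=(-0.3445, 0.5328, 1.6754)
step 29: x0=(0.9639, 1.0002, 0.2011) x1=(-0.3618, 0.5174, 1.6789)
step 30: x0=(0.9542, 0.9970, 0.2165) x1=(-0.3790, 0.5020, 1.6824)
step 31: x0=(0.9443, 0.9939, 0.2321) x1=(-0.3961, 0.4867, 1.6858)
step 32: x0=(0.9344, 0.9907, 0.2477) x1=(-0.4132, 0.4713, 1.6891)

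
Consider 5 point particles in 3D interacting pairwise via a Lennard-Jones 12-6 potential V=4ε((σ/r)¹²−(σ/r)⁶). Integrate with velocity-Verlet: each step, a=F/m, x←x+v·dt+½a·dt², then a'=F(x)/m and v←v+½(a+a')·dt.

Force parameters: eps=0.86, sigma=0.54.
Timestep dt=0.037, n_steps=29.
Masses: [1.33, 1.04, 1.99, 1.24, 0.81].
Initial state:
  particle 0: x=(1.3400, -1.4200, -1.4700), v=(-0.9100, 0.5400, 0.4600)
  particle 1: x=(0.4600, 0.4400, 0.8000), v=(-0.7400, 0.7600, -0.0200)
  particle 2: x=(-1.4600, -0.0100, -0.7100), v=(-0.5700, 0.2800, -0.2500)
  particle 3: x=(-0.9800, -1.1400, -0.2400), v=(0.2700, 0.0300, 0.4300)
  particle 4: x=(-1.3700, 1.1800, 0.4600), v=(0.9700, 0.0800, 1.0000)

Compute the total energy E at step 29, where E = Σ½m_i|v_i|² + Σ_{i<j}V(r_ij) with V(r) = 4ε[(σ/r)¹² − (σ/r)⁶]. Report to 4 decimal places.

step 0: x0=(1.3400, -1.4200, -1.4700) x1=(0.4600, 0.4400, 0.8000) x2=(-1.4600, -0.0100, -0.7100) x3=(-0.9800, -1.1400, -0.2400) x4=(-1.3700, 1.1800, 0.4600)
step 1: x0=(1.3063, -1.4000, -1.4530) x1=(0.4326, 0.4681, 0.7993) x2=(-1.4811, 0.0003, -0.7192) x3=(-0.9700, -1.1389, -0.2241) x4=(-1.3341, 1.1829, 0.4970)
step 2: x0=(1.2727, -1.3800, -1.4360) x1=(0.4052, 0.4962, 0.7985) x2=(-1.5021, 0.0107, -0.7285) x3=(-0.9601, -1.1376, -0.2082) x4=(-1.2982, 1.1859, 0.5340)
step 3: x0=(1.2390, -1.3601, -1.4189) x1=(0.3778, 0.5244, 0.7978) x2=(-1.5232, 0.0209, -0.7376) x3=(-0.9501, -1.1364, -0.1924) x4=(-1.2623, 1.1888, 0.5709)
step 4: x0=(1.2053, -1.3401, -1.4019) x1=(0.3504, 0.5525, 0.7970) x2=(-1.5442, 0.0312, -0.7468) x3=(-0.9402, -1.1351, -0.1766) x4=(-1.2264, 1.1917, 0.6079)
step 5: x0=(1.1716, -1.3201, -1.3849) x1=(0.3230, 0.5806, 0.7963) x2=(-1.5652, 0.0414, -0.7560) x3=(-0.9304, -1.1337, -0.1608) x4=(-1.1904, 1.1946, 0.6448)
step 6: x0=(1.1380, -1.3001, -1.3679) x1=(0.2955, 0.6088, 0.7955) x2=(-1.5862, 0.0517, -0.7651) x3=(-0.9205, -1.1324, -0.1450) x4=(-1.1545, 1.1974, 0.6818)
step 7: x0=(1.1043, -1.2801, -1.3508) x1=(0.2681, 0.6369, 0.7947) x2=(-1.6072, 0.0619, -0.7743) x3=(-0.9106, -1.1309, -0.1292) x4=(-1.1185, 1.2003, 0.7187)
step 8: x0=(1.0706, -1.2602, -1.3338) x1=(0.2405, 0.6651, 0.7940) x2=(-1.6282, 0.0721, -0.7834) x3=(-0.9008, -1.1295, -0.1134) x4=(-1.0825, 1.2031, 0.7556)
step 9: x0=(1.0369, -1.2402, -1.3168) x1=(0.2130, 0.6932, 0.7932) x2=(-1.6492, 0.0823, -0.7925) x3=(-0.8909, -1.1281, -0.0977) x4=(-1.0464, 1.2059, 0.7926)
step 10: x0=(1.0033, -1.2202, -1.2998) x1=(0.1853, 0.7214, 0.7924) x2=(-1.6702, 0.0924, -0.8016) x3=(-0.8811, -1.1266, -0.0819) x4=(-1.0102, 1.2086, 0.8295)
step 11: x0=(0.9696, -1.2002, -1.2827) x1=(0.1576, 0.7497, 0.7917) x2=(-1.6911, 0.1026, -0.8107) x3=(-0.8713, -1.1251, -0.0662) x4=(-0.9739, 1.2113, 0.8664)
step 12: x0=(0.9359, -1.1802, -1.2657) x1=(0.1297, 0.7780, 0.7909) x2=(-1.7121, 0.1128, -0.8198) x3=(-0.8615, -1.1236, -0.0504) x4=(-0.9373, 1.2139, 0.9033)
step 13: x0=(0.9022, -1.1602, -1.2487) x1=(0.1016, 0.8064, 0.7902) x2=(-1.7330, 0.1229, -0.8289) x3=(-0.8516, -1.1221, -0.0347) x4=(-0.9006, 1.2163, 0.9402)
step 14: x0=(0.8685, -1.1402, -1.2316) x1=(0.0731, 0.8349, 0.7895) x2=(-1.7540, 0.1331, -0.8380) x3=(-0.8418, -1.1205, -0.0190) x4=(-0.8634, 1.2187, 0.9770)
step 15: x0=(0.8348, -1.1203, -1.2146) x1=(0.0442, 0.8636, 0.7889) x2=(-1.7749, 0.1432, -0.8471) x3=(-0.8320, -1.1190, -0.0033) x4=(-0.8255, 1.2207, 1.0136)
step 16: x0=(0.8011, -1.1003, -1.1976) x1=(0.0145, 0.8926, 0.7885) x2=(-1.7958, 0.1534, -0.8561) x3=(-0.8222, -1.1175, 0.0124) x4=(-0.7868, 1.2224, 1.0501)
step 17: x0=(0.7674, -1.0803, -1.1805) x1=(-0.0162, 0.9221, 0.7884) x2=(-1.8168, 0.1635, -0.8652) x3=(-0.8124, -1.1159, 0.0281) x4=(-0.7467, 1.2235, 1.0860)
step 18: x0=(0.7337, -1.0603, -1.1635) x1=(-0.0486, 0.9522, 0.7890) x2=(-1.8377, 0.1736, -0.8743) x3=(-0.8026, -1.1143, 0.0438) x4=(-0.7044, 1.2237, 1.1212)
step 19: x0=(0.7000, -1.0403, -1.1464) x1=(-0.0834, 0.9833, 0.7909) x2=(-1.8586, 0.1838, -0.8833) x3=(-0.7928, -1.1128, 0.0595) x4=(-0.6590, 1.2226, 1.1547)
step 20: x0=(0.6663, -1.0203, -1.1294) x1=(-0.1216, 1.0159, 0.7949) x2=(-1.8796, 0.1939, -0.8924) x3=(-0.7830, -1.1112, 0.0752) x4=(-0.6093, 1.2197, 1.1854)
step 21: x0=(0.6326, -1.0003, -1.1123) x1=(-0.1635, 1.0500, 0.8018) x2=(-1.9005, 0.2040, -0.9015) x3=(-0.7732, -1.1096, 0.0909) x4=(-0.5548, 1.2149, 1.2124)
step 22: x0=(0.5989, -0.9804, -1.0953) x1=(-0.2024, 1.0828, 0.8056) x2=(-1.9214, 0.2142, -0.9105) x3=(-0.7634, -1.1080, 0.1065) x4=(-0.5042, 1.2116, 1.2435)
step 23: x0=(0.5651, -0.9604, -1.0782) x1=(-0.2199, 1.1064, 0.7783) x2=(-1.9423, 0.2243, -0.9196) x3=(-0.7536, -1.1064, 0.1222) x4=(-0.4811, 1.2201, 1.3144)
step 24: x0=(0.5314, -0.9404, -1.0611) x1=(-0.2374, 1.1301, 0.7511) x2=(-1.9632, 0.2344, -0.9286) x3=(-0.7437, -1.1048, 0.1379) x4=(-0.4579, 1.2286, 1.3851)
step 25: x0=(0.4977, -0.9204, -1.0441) x1=(-0.2566, 1.1546, 0.7287) x2=(-1.9841, 0.2446, -0.9377) x3=(-0.7339, -1.1032, 0.1535) x4=(-0.4326, 1.2361, 1.4498)
step 26: x0=(0.4639, -0.9004, -1.0270) x1=(-0.2767, 1.1794, 0.7098) x2=(-2.0050, 0.2547, -0.9467) x3=(-0.7241, -1.1016, 0.1691) x4=(-0.4062, 1.2431, 1.5099)
step 27: x0=(0.4301, -0.8804, -1.0099) x1=(-0.2971, 1.2044, 0.6933) x2=(-2.0259, 0.2648, -0.9558) x3=(-0.7142, -1.1000, 0.1848) x4=(-0.3793, 1.2498, 1.5670)
step 28: x0=(0.3964, -0.8605, -0.9928) x1=(-0.3177, 1.2295, 0.6783) x2=(-2.0469, 0.2749, -0.9648) x3=(-0.7044, -1.0984, 0.2004) x4=(-0.3522, 1.2565, 1.6222)
step 29: x0=(0.3626, -0.8405, -0.9757) x1=(-0.3383, 1.2546, 0.6641) x2=(-2.0678, 0.2850, -0.9739) x3=(-0.6945, -1.0968, 0.2160) x4=(-0.3251, 1.2631, 1.6762)
step 0 velocities: v0=(-0.9100, 0.5400, 0.4600) v1=(-0.7400, 0.7600, -0.0200) v2=(-0.5700, 0.2800, -0.2500) v3=(0.2700, 0.0300, 0.4300) v4=(0.9700, 0.0800, 1.0000)
step 0: KE=2.8831, PE=-0.0233, E=2.8598
step 29 velocities: v0=(-0.9133, 0.5400, 0.4628) v1=(-0.5571, 0.6788, -0.3737) v2=(-0.5650, 0.2736, -0.2446) v3=(0.2668, 0.0439, 0.4215) v4=(0.7330, 0.1788, 1.4490)
step 29: KE=3.0526, PE=-0.0844, E=2.9682

2.9682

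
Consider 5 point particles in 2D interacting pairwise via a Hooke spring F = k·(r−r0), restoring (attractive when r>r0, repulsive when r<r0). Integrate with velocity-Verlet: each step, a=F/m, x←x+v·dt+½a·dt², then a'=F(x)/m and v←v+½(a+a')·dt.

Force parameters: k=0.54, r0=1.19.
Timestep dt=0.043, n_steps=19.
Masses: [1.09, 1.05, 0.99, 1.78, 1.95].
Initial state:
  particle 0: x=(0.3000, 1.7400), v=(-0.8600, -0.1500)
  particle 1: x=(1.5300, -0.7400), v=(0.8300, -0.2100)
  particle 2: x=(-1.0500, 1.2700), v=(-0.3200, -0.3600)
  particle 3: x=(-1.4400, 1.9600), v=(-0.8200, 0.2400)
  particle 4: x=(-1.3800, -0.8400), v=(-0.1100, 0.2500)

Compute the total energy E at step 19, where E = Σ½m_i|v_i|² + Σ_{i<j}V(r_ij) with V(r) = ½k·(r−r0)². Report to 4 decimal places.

8.4773

step 0: x0=(0.3000, 1.7400) x1=(1.5300, -0.7400) x2=(-1.0500, 1.2700) x3=(-1.4400, 1.9600) x4=(-1.3800, -0.8400)
step 1: x0=(0.2625, 1.7322) x1=(1.5628, -0.7469) x2=(-1.0628, 1.2533) x3=(-1.4746, 1.9694) x4=(-1.3840, -0.8282)
step 2: x0=(0.2241, 1.7216) x1=(1.5895, -0.7494) x2=(-1.0736, 1.2341) x3=(-1.5077, 1.9770) x4=(-1.3865, -0.8142)
step 3: x0=(0.1848, 1.7084) x1=(1.6101, -0.7475) x2=(-1.0826, 1.2125) x3=(-1.5393, 1.9827) x4=(-1.3876, -0.7982)
step 4: x0=(0.1448, 1.6924) x1=(1.6244, -0.7413) x2=(-1.0895, 1.1887) x3=(-1.5694, 1.9865) x4=(-1.3873, -0.7802)
step 5: x0=(0.1041, 1.6739) x1=(1.6322, -0.7307) x2=(-1.0946, 1.1626) x3=(-1.5979, 1.9884) x4=(-1.3856, -0.7602)
step 6: x0=(0.0629, 1.6529) x1=(1.6337, -0.7158) x2=(-1.0978, 1.1344) x3=(-1.6248, 1.9883) x4=(-1.3824, -0.7383)
step 7: x0=(0.0212, 1.6294) x1=(1.6286, -0.6966) x2=(-1.0992, 1.1042) x3=(-1.6501, 1.9864) x4=(-1.3780, -0.7145)
step 8: x0=(-0.0209, 1.6035) x1=(1.6171, -0.6732) x2=(-1.0988, 1.0720) x3=(-1.6737, 1.9825) x4=(-1.3722, -0.6889)
step 9: x0=(-0.0633, 1.5754) x1=(1.5990, -0.6457) x2=(-1.0967, 1.0381) x3=(-1.6957, 1.9767) x4=(-1.3652, -0.6617)
step 10: x0=(-0.1058, 1.5451) x1=(1.5745, -0.6142) x2=(-1.0929, 1.0025) x3=(-1.7160, 1.9690) x4=(-1.3569, -0.6328)
step 11: x0=(-0.1485, 1.5128) x1=(1.5437, -0.5789) x2=(-1.0876, 0.9654) x3=(-1.7346, 1.9594) x4=(-1.3475, -0.6023)
step 12: x0=(-0.1912, 1.4786) x1=(1.5066, -0.5398) x2=(-1.0808, 0.9268) x3=(-1.7516, 1.9480) x4=(-1.3370, -0.5703)
step 13: x0=(-0.2338, 1.4426) x1=(1.4633, -0.4972) x2=(-1.0727, 0.8870) x3=(-1.7669, 1.9347) x4=(-1.3254, -0.5370)
step 14: x0=(-0.2763, 1.4050) x1=(1.4141, -0.4513) x2=(-1.0633, 0.8461) x3=(-1.7805, 1.9196) x4=(-1.3129, -0.5024)
step 15: x0=(-0.3185, 1.3660) x1=(1.3591, -0.4021) x2=(-1.0527, 0.8042) x3=(-1.7925, 1.9028) x4=(-1.2994, -0.4666)
step 16: x0=(-0.3605, 1.3257) x1=(1.2985, -0.3499) x2=(-1.0411, 0.7614) x3=(-1.8029, 1.8843) x4=(-1.2851, -0.4297)
step 17: x0=(-0.4022, 1.2843) x1=(1.2326, -0.2950) x2=(-1.0286, 0.7180) x3=(-1.8117, 1.8641) x4=(-1.2699, -0.3918)
step 18: x0=(-0.4435, 1.2420) x1=(1.1615, -0.2375) x2=(-1.0152, 0.6741) x3=(-1.8189, 1.8423) x4=(-1.2541, -0.3531)
step 19: x0=(-0.4844, 1.1989) x1=(1.0857, -0.1776) x2=(-1.0011, 0.6297) x3=(-1.8247, 1.8190) x4=(-1.2377, -0.3135)
step 0 velocities: v0=(-0.8600, -0.1500) v1=(0.8300, -0.2100) v2=(-0.3200, -0.3600) v3=(-0.8200, 0.2400) v4=(-0.1100, 0.2500)
step 0: KE=1.6374, PE=6.8437, E=8.4812
step 19 velocities: v0=(-0.9460, -1.0081) v1=(-1.8151, 1.4166) v2=(0.3348, -1.0352) v3=(-0.1167, -0.5600) v4=(0.3879, 0.9269)
step 19: KE=5.6862, PE=2.7911, E=8.4773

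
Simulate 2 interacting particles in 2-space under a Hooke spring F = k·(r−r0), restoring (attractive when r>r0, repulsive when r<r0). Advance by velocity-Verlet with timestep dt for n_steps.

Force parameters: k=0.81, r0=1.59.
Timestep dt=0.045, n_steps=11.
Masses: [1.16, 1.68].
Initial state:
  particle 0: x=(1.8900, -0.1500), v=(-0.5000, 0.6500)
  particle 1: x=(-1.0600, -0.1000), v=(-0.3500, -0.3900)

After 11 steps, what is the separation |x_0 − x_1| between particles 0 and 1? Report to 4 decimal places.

2.7254

step 0: x0=(1.8900, -0.1500) x1=(-1.0600, -0.1000)
step 1: x0=(1.8665, -0.1207) x1=(-1.0751, -0.1176)
step 2: x0=(1.8412, -0.0915) x1=(-1.0889, -0.1351)
step 3: x0=(1.8139, -0.0622) x1=(-1.1013, -0.1527)
step 4: x0=(1.7848, -0.0330) x1=(-1.1125, -0.1702)
step 5: x0=(1.7538, -0.0039) x1=(-1.1224, -0.1876)
step 6: x0=(1.7209, 0.0250) x1=(-1.1310, -0.2050)
step 7: x0=(1.6863, 0.0539) x1=(-1.1384, -0.2222)
step 8: x0=(1.6500, 0.0825) x1=(-1.1446, -0.2394)
step 9: x0=(1.6119, 0.1110) x1=(-1.1495, -0.2564)
step 10: x0=(1.5721, 0.1392) x1=(-1.1534, -0.2732)
step 11: x0=(1.5307, 0.1672) x1=(-1.1561, -0.2899)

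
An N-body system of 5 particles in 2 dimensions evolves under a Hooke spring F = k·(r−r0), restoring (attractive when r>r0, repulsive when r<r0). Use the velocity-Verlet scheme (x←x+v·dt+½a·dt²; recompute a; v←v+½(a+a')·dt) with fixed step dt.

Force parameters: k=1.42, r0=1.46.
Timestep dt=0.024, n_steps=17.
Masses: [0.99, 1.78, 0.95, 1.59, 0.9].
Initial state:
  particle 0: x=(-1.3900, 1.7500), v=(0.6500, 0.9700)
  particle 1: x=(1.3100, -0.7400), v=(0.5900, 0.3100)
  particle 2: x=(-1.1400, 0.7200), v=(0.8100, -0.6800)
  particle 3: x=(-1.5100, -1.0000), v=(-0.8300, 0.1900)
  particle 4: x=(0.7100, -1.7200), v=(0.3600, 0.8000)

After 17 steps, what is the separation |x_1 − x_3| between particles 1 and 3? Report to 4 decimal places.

2.9728

step 0: x0=(-1.3900, 1.7500) x1=(1.3100, -0.7400) x2=(-1.1400, 0.7200) x3=(-1.5100, -1.0000) x4=(0.7100, -1.7200)
step 1: x0=(-1.3732, 1.7714) x1=(1.3232, -0.7320) x2=(-1.1196, 0.7025) x3=(-1.5293, -0.9951) x4=(0.7171, -1.6992)
step 2: x0=(-1.3542, 1.7889) x1=(1.3346, -0.7230) x2=(-1.0974, 0.6829) x3=(-1.5474, -0.9894) x4=(0.7213, -1.6753)
step 3: x0=(-1.3328, 1.8025) x1=(1.3441, -0.7128) x2=(-1.0733, 0.6611) x3=(-1.5642, -0.9830) x4=(0.7224, -1.6482)
step 4: x0=(-1.3091, 1.8121) x1=(1.3518, -0.7016) x2=(-1.0475, 0.6372) x3=(-1.5798, -0.9758) x4=(0.7206, -1.6182)
step 5: x0=(-1.2832, 1.8178) x1=(1.3576, -0.6894) x2=(-1.0200, 0.6115) x3=(-1.5940, -0.9679) x4=(0.7158, -1.5852)
step 6: x0=(-1.2552, 1.8196) x1=(1.3616, -0.6761) x2=(-0.9909, 0.5840) x3=(-1.6068, -0.9592) x4=(0.7080, -1.5493)
step 7: x0=(-1.2250, 1.8175) x1=(1.3638, -0.6618) x2=(-0.9602, 0.5549) x3=(-1.6183, -0.9498) x4=(0.6975, -1.5107)
step 8: x0=(-1.1927, 1.8115) x1=(1.3643, -0.6465) x2=(-0.9280, 0.5242) x3=(-1.6284, -0.9397) x4=(0.6841, -1.4695)
step 9: x0=(-1.1584, 1.8016) x1=(1.3630, -0.6303) x2=(-0.8944, 0.4920) x3=(-1.6371, -0.9289) x4=(0.6681, -1.4257)
step 10: x0=(-1.1223, 1.7881) x1=(1.3600, -0.6131) x2=(-0.8595, 0.4586) x3=(-1.6445, -0.9173) x4=(0.6494, -1.3795)
step 11: x0=(-1.0842, 1.7708) x1=(1.3553, -0.5950) x2=(-0.8233, 0.4240) x3=(-1.6504, -0.9050) x4=(0.6282, -1.3311)
step 12: x0=(-1.0445, 1.7500) x1=(1.3490, -0.5760) x2=(-0.7859, 0.3883) x3=(-1.6549, -0.8921) x4=(0.6045, -1.2806)
step 13: x0=(-1.0030, 1.7257) x1=(1.3412, -0.5562) x2=(-0.7475, 0.3517) x3=(-1.6580, -0.8785) x4=(0.5786, -1.2281)
step 14: x0=(-0.9600, 1.6980) x1=(1.3319, -0.5356) x2=(-0.7082, 0.3144) x3=(-1.6598, -0.8642) x4=(0.5504, -1.1739)
step 15: x0=(-0.9156, 1.6671) x1=(1.3211, -0.5143) x2=(-0.6680, 0.2764) x3=(-1.6601, -0.8492) x4=(0.5202, -1.1180)
step 16: x0=(-0.8698, 1.6332) x1=(1.3089, -0.4923) x2=(-0.6271, 0.2379) x3=(-1.6592, -0.8337) x4=(0.4881, -1.0608)
step 17: x0=(-0.8228, 1.5963) x1=(1.2955, -0.4696) x2=(-0.5855, 0.1990) x3=(-1.6569, -0.8175) x4=(0.4543, -1.0022)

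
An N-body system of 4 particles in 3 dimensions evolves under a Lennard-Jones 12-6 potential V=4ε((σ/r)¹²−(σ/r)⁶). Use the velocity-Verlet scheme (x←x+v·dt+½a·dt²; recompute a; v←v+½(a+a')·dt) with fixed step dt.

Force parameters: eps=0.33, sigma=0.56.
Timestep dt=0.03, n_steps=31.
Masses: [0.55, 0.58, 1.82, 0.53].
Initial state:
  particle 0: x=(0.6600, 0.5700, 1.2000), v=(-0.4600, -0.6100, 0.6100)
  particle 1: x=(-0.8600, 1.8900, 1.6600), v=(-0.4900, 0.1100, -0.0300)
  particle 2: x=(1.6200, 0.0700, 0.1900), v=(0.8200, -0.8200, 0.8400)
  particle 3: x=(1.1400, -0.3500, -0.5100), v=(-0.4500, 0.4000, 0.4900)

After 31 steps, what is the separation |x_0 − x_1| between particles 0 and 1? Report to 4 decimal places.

step 0: x0=(0.6600, 0.5700, 1.2000) x1=(-0.8600, 1.8900, 1.6600) x2=(1.6200, 0.0700, 0.1900) x3=(1.1400, -0.3500, -0.5100)
step 1: x0=(0.6462, 0.5517, 1.2183) x1=(-0.8747, 1.8933, 1.6591) x2=(1.6446, 0.0454, 0.2151) x3=(1.1266, -0.3379, -0.4951)
step 2: x0=(0.6324, 0.5334, 1.2366) x1=(-0.8894, 1.8966, 1.6582) x2=(1.6690, 0.0207, 0.2402) x3=(1.1136, -0.3255, -0.4798)
step 3: x0=(0.6187, 0.5151, 1.2548) x1=(-0.9041, 1.8999, 1.6573) x2=(1.6934, -0.0041, 0.2651) x3=(1.1007, -0.3130, -0.4642)
step 4: x0=(0.6049, 0.4967, 1.2731) x1=(-0.9188, 1.9032, 1.6564) x2=(1.7177, -0.0288, 0.2900) x3=(1.0882, -0.3004, -0.4482)
step 5: x0=(0.5912, 0.4784, 1.2913) x1=(-0.9335, 1.9065, 1.6555) x2=(1.7420, -0.0536, 0.3148) x3=(1.0758, -0.2877, -0.4320)
step 6: x0=(0.5774, 0.4601, 1.3095) x1=(-0.9482, 1.9098, 1.6546) x2=(1.7661, -0.0785, 0.3395) x3=(1.0637, -0.2749, -0.4155)
step 7: x0=(0.5637, 0.4417, 1.3277) x1=(-0.9629, 1.9131, 1.6537) x2=(1.7903, -0.1033, 0.3641) x3=(1.0518, -0.2620, -0.3989)
step 8: x0=(0.5500, 0.4234, 1.3459) x1=(-0.9775, 1.9164, 1.6528) x2=(1.8143, -0.1281, 0.3887) x3=(1.0400, -0.2491, -0.3820)
step 9: x0=(0.5363, 0.4050, 1.3641) x1=(-0.9922, 1.9196, 1.6519) x2=(1.8384, -0.1530, 0.4133) x3=(1.0283, -0.2362, -0.3650)
step 10: x0=(0.5226, 0.3867, 1.3823) x1=(-1.0069, 1.9229, 1.6510) x2=(1.8623, -0.1778, 0.4378) x3=(1.0168, -0.2233, -0.3479)
step 11: x0=(0.5089, 0.3683, 1.4004) x1=(-1.0216, 1.9262, 1.6501) x2=(1.8863, -0.2027, 0.4623) x3=(1.0054, -0.2103, -0.3307)
step 12: x0=(0.4952, 0.3500, 1.4186) x1=(-1.0363, 1.9295, 1.6492) x2=(1.9102, -0.2276, 0.4868) x3=(0.9941, -0.1974, -0.3134)
step 13: x0=(0.4815, 0.3316, 1.4368) x1=(-1.0510, 1.9328, 1.6483) x2=(1.9341, -0.2524, 0.5113) x3=(0.9829, -0.1844, -0.2960)
step 14: x0=(0.4679, 0.3133, 1.4549) x1=(-1.0657, 1.9361, 1.6474) x2=(1.9580, -0.2773, 0.5357) x3=(0.9717, -0.1715, -0.2786)
step 15: x0=(0.4542, 0.2949, 1.4730) x1=(-1.0803, 1.9393, 1.6465) x2=(1.9819, -0.3021, 0.5602) x3=(0.9606, -0.1585, -0.2611)
step 16: x0=(0.4405, 0.2765, 1.4912) x1=(-1.0950, 1.9426, 1.6456) x2=(2.0057, -0.3269, 0.5846) x3=(0.9495, -0.1456, -0.2435)
step 17: x0=(0.4269, 0.2582, 1.5093) x1=(-1.1097, 1.9459, 1.6446) x2=(2.0295, -0.3518, 0.6090) x3=(0.9385, -0.1327, -0.2260)
step 18: x0=(0.4132, 0.2398, 1.5274) x1=(-1.1244, 1.9492, 1.6437) x2=(2.0534, -0.3766, 0.6334) x3=(0.9275, -0.1198, -0.2084)
step 19: x0=(0.3995, 0.2214, 1.5455) x1=(-1.1390, 1.9525, 1.6428) x2=(2.0772, -0.4015, 0.6578) x3=(0.9165, -0.1069, -0.1907)
step 20: x0=(0.3859, 0.2031, 1.5636) x1=(-1.1537, 1.9557, 1.6419) x2=(2.1010, -0.4263, 0.6822) x3=(0.9056, -0.0939, -0.1731)
step 21: x0=(0.3722, 0.1847, 1.5817) x1=(-1.1684, 1.9590, 1.6410) x2=(2.1248, -0.4511, 0.7066) x3=(0.8946, -0.0810, -0.1554)
step 22: x0=(0.3586, 0.1663, 1.5998) x1=(-1.1831, 1.9623, 1.6401) x2=(2.1486, -0.4760, 0.7310) x3=(0.8837, -0.0681, -0.1378)
step 23: x0=(0.3450, 0.1479, 1.6179) x1=(-1.1977, 1.9656, 1.6392) x2=(2.1724, -0.5008, 0.7554) x3=(0.8728, -0.0552, -0.1201)
step 24: x0=(0.3313, 0.1296, 1.6360) x1=(-1.2124, 1.9688, 1.6383) x2=(2.1962, -0.5256, 0.7798) x3=(0.8619, -0.0423, -0.1023)
step 25: x0=(0.3177, 0.1112, 1.6541) x1=(-1.2271, 1.9721, 1.6374) x2=(2.2200, -0.5505, 0.8042) x3=(0.8509, -0.0294, -0.0846)
step 26: x0=(0.3040, 0.0928, 1.6721) x1=(-1.2418, 1.9754, 1.6365) x2=(2.2437, -0.5753, 0.8286) x3=(0.8401, -0.0165, -0.0669)
step 27: x0=(0.2904, 0.0744, 1.6902) x1=(-1.2564, 1.9787, 1.6356) x2=(2.2675, -0.6001, 0.8530) x3=(0.8292, -0.0036, -0.0492)
step 28: x0=(0.2768, 0.0561, 1.7082) x1=(-1.2711, 1.9819, 1.6347) x2=(2.2913, -0.6250, 0.8774) x3=(0.8183, 0.0092, -0.0314)
step 29: x0=(0.2632, 0.0377, 1.7263) x1=(-1.2858, 1.9852, 1.6338) x2=(2.3151, -0.6498, 0.9018) x3=(0.8074, 0.0221, -0.0136)
step 30: x0=(0.2495, 0.0193, 1.7443) x1=(-1.3005, 1.9885, 1.6329) x2=(2.3388, -0.6746, 0.9262) x3=(0.7965, 0.0350, 0.0041)
step 31: x0=(0.2359, 0.0009, 1.7624) x1=(-1.3151, 1.9917, 1.6320) x2=(2.3626, -0.6994, 0.9505) x3=(0.7856, 0.0479, 0.0219)

2.5271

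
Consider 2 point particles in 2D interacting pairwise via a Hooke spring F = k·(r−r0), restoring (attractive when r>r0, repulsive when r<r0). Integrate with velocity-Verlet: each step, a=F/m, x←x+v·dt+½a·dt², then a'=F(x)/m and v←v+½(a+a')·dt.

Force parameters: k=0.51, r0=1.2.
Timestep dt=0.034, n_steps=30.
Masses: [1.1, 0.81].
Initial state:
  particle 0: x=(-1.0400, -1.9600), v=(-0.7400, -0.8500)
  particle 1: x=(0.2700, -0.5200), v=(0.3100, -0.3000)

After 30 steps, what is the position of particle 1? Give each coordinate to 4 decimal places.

step 0: x0=(-1.0400, -1.9600) x1=(0.2700, -0.5200)
step 1: x0=(-1.0650, -1.9888) x1=(0.2804, -0.5304)
step 2: x0=(-1.0898, -2.0172) x1=(0.2903, -0.5412)
step 3: x0=(-1.1142, -2.0453) x1=(0.2999, -0.5525)
step 4: x0=(-1.1383, -2.0731) x1=(0.3090, -0.5642)
step 5: x0=(-1.1621, -2.1005) x1=(0.3177, -0.5764)
step 6: x0=(-1.1856, -2.1276) x1=(0.3259, -0.5890)
step 7: x0=(-1.2087, -2.1544) x1=(0.3337, -0.6022)
step 8: x0=(-1.2314, -2.1807) x1=(0.3409, -0.6158)
step 9: x0=(-1.2537, -2.2067) x1=(0.3476, -0.6300)
step 10: x0=(-1.2756, -2.2322) x1=(0.3537, -0.6448)
step 11: x0=(-1.2972, -2.2574) x1=(0.3593, -0.6600)
step 12: x0=(-1.3182, -2.2822) x1=(0.3643, -0.6759)
step 13: x0=(-1.3389, -2.3065) x1=(0.3688, -0.6923)
step 14: x0=(-1.3591, -2.3304) x1=(0.3726, -0.7092)
step 15: x0=(-1.3789, -2.3539) x1=(0.3758, -0.7268)
step 16: x0=(-1.3981, -2.3770) x1=(0.3783, -0.7449)
step 17: x0=(-1.4169, -2.3996) x1=(0.3802, -0.7637)
step 18: x0=(-1.4353, -2.4217) x1=(0.3815, -0.7830)
step 19: x0=(-1.4531, -2.4435) x1=(0.3820, -0.8029)
step 20: x0=(-1.4704, -2.4647) x1=(0.3819, -0.8235)
step 21: x0=(-1.4872, -2.4855) x1=(0.3811, -0.8447)
step 22: x0=(-1.5035, -2.5059) x1=(0.3796, -0.8665)
step 23: x0=(-1.5192, -2.5258) x1=(0.3774, -0.8889)
step 24: x0=(-1.5345, -2.5453) x1=(0.3744, -0.9119)
step 25: x0=(-1.5492, -2.5643) x1=(0.3707, -0.9356)
step 26: x0=(-1.5633, -2.5828) x1=(0.3663, -0.9599)
step 27: x0=(-1.5769, -2.6009) x1=(0.3612, -0.9847)
step 28: x0=(-1.5900, -2.6185) x1=(0.3553, -1.0103)
step 29: x0=(-1.6025, -2.6357) x1=(0.3487, -1.0364)
step 30: x0=(-1.6145, -2.6524) x1=(0.3413, -1.0631)

(0.3413, -1.0631)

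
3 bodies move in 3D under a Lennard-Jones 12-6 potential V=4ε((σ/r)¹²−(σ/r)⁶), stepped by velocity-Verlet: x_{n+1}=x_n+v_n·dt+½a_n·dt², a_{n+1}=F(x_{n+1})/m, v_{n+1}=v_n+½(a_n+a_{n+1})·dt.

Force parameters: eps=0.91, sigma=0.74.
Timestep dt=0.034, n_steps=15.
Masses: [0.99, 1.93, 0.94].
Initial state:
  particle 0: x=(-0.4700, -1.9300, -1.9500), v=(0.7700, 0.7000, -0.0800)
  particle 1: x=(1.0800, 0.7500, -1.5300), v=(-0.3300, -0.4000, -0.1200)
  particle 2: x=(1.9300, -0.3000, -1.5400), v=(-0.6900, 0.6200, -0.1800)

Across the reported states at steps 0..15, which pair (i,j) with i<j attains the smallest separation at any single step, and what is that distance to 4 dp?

step 0: x0=(-0.4700, -1.9300, -1.9500) x1=(1.0800, 0.7500, -1.5300) x2=(1.9300, -0.3000, -1.5400)
step 1: x0=(-0.4438, -1.9062, -1.9527) x1=(1.0689, 0.7363, -1.5341) x2=(1.9064, -0.2787, -1.5461)
step 2: x0=(-0.4176, -1.8824, -1.9554) x1=(1.0579, 0.7224, -1.5382) x2=(1.8824, -0.2570, -1.5522)
step 3: x0=(-0.3914, -1.8586, -1.9582) x1=(1.0472, 0.7082, -1.5423) x2=(1.8579, -0.2347, -1.5583)
step 4: x0=(-0.3653, -1.8348, -1.9609) x1=(1.0367, 0.6937, -1.5463) x2=(1.8328, -0.2117, -1.5644)
step 5: x0=(-0.3391, -1.8110, -1.9636) x1=(1.0266, 0.6788, -1.5504) x2=(1.8071, -0.1880, -1.5705)
step 6: x0=(-0.3129, -1.7871, -1.9663) x1=(1.0169, 0.6634, -1.5546) x2=(1.7805, -0.1633, -1.5766)
step 7: x0=(-0.2867, -1.7633, -1.9690) x1=(1.0078, 0.6474, -1.5587) x2=(1.7527, -0.1374, -1.5826)
step 8: x0=(-0.2605, -1.7395, -1.9717) x1=(0.9993, 0.6307, -1.5628) x2=(1.7236, -0.1100, -1.5886)
step 9: x0=(-0.2342, -1.7157, -1.9744) x1=(0.9917, 0.6132, -1.5670) x2=(1.6927, -0.0808, -1.5945)
step 10: x0=(-0.2080, -1.6918, -1.9772) x1=(0.9851, 0.5946, -1.5712) x2=(1.6596, -0.0495, -1.6003)
step 11: x0=(-0.1818, -1.6680, -1.9799) x1=(0.9799, 0.5747, -1.5755) x2=(1.6239, -0.0157, -1.6061)
step 12: x0=(-0.1556, -1.6441, -1.9826) x1=(0.9757, 0.5539, -1.5799) x2=(1.5860, 0.0202, -1.6117)
step 13: x0=(-0.1293, -1.6202, -1.9853) x1=(0.9704, 0.5340, -1.5841) x2=(1.5502, 0.0541, -1.6174)
step 14: x0=(-0.1031, -1.5963, -1.9880) x1=(0.9556, 0.5220, -1.5879) x2=(1.5341, 0.0718, -1.6243)
step 15: x0=(-0.0768, -1.5724, -1.9907) x1=(0.9245, 0.5227, -1.5906) x2=(1.5513, 0.0635, -1.6332)

pair (1,2), distance 0.7339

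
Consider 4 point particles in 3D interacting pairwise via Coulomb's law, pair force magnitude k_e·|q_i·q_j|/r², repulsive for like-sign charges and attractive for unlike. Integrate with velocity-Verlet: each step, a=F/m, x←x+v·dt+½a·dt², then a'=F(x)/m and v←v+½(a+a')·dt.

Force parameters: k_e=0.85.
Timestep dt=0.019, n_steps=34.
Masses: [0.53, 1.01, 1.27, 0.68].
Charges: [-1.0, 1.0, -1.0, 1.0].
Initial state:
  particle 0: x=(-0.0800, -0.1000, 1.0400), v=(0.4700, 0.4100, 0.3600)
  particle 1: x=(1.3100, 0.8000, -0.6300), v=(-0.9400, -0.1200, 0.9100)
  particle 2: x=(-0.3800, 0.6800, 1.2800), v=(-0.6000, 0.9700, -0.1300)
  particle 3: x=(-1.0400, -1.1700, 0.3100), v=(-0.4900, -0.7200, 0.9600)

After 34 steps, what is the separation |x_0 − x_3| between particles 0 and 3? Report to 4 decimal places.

step 0: x0=(-0.0800, -0.1000, 1.0400) x1=(1.3100, 0.8000, -0.6300) x2=(-0.3800, 0.6800, 1.2800) x3=(-1.0400, -1.1700, 0.3100)
step 1: x0=(-0.0710, -0.0926, 1.0466) x1=(1.2921, 0.7977, -0.6127) x2=(-0.3915, 0.6986, 1.2775) x3=(-1.0493, -1.1836, 0.3283)
step 2: x0=(-0.0617, -0.0860, 1.0529) x1=(1.2742, 0.7954, -0.5953) x2=(-0.4030, 0.7173, 1.2751) x3=(-1.0584, -1.1970, 0.3467)
step 3: x0=(-0.0523, -0.0801, 1.0589) x1=(1.2562, 0.7931, -0.5778) x2=(-0.4147, 0.7364, 1.2727) x3=(-1.0675, -1.2103, 0.3653)
step 4: x0=(-0.0427, -0.0749, 1.0645) x1=(1.2382, 0.7908, -0.5603) x2=(-0.4264, 0.7556, 1.2704) x3=(-1.0765, -1.2234, 0.3840)
step 5: x0=(-0.0328, -0.0704, 1.0698) x1=(1.2202, 0.7885, -0.5427) x2=(-0.4383, 0.7750, 1.2680) x3=(-1.0854, -1.2364, 0.4028)
step 6: x0=(-0.0228, -0.0665, 1.0748) x1=(1.2020, 0.7862, -0.5250) x2=(-0.4502, 0.7946, 1.2656) x3=(-1.0941, -1.2492, 0.4216)
step 7: x0=(-0.0125, -0.0633, 1.0795) x1=(1.1839, 0.7839, -0.5073) x2=(-0.4623, 0.8144, 1.2633) x3=(-1.1029, -1.2618, 0.4406)
step 8: x0=(-0.0020, -0.0607, 1.0840) x1=(1.1657, 0.7816, -0.4895) x2=(-0.4744, 0.8344, 1.2609) x3=(-1.1115, -1.2743, 0.4597)
step 9: x0=(0.0087, -0.0586, 1.0882) x1=(1.1474, 0.7793, -0.4716) x2=(-0.4866, 0.8545, 1.2586) x3=(-1.1200, -1.2866, 0.4789)
step 10: x0=(0.0196, -0.0570, 1.0921) x1=(1.1291, 0.7769, -0.4536) x2=(-0.4989, 0.8748, 1.2562) x3=(-1.1285, -1.2989, 0.4982)
step 11: x0=(0.0307, -0.0559, 1.0958) x1=(1.1107, 0.7746, -0.4355) x2=(-0.5113, 0.8952, 1.2538) x3=(-1.1369, -1.3109, 0.5175)
step 12: x0=(0.0419, -0.0553, 1.0993) x1=(1.0923, 0.7722, -0.4173) x2=(-0.5238, 0.9158, 1.2514) x3=(-1.1452, -1.3228, 0.5370)
step 13: x0=(0.0534, -0.0552, 1.1026) x1=(1.0738, 0.7699, -0.3991) x2=(-0.5363, 0.9365, 1.2490) x3=(-1.1534, -1.3346, 0.5565)
step 14: x0=(0.0650, -0.0554, 1.1057) x1=(1.0553, 0.7675, -0.3808) x2=(-0.5490, 0.9572, 1.2465) x3=(-1.1615, -1.3463, 0.5761)
step 15: x0=(0.0768, -0.0561, 1.1085) x1=(1.0367, 0.7651, -0.3623) x2=(-0.5616, 0.9781, 1.2441) x3=(-1.1696, -1.3578, 0.5957)
step 16: x0=(0.0888, -0.0572, 1.1112) x1=(1.0181, 0.7628, -0.3438) x2=(-0.5744, 0.9991, 1.2416) x3=(-1.1776, -1.3692, 0.6154)
step 17: x0=(0.1009, -0.0586, 1.1136) x1=(0.9993, 0.7604, -0.3252) x2=(-0.5872, 1.0202, 1.2391) x3=(-1.1855, -1.3805, 0.6352)
step 18: x0=(0.1132, -0.0603, 1.1159) x1=(0.9805, 0.7580, -0.3065) x2=(-0.6000, 1.0413, 1.2365) x3=(-1.1934, -1.3916, 0.6551)
step 19: x0=(0.1257, -0.0624, 1.1179) x1=(0.9617, 0.7555, -0.2877) x2=(-0.6129, 1.0625, 1.2340) x3=(-1.2012, -1.4027, 0.6750)
step 20: x0=(0.1383, -0.0647, 1.1198) x1=(0.9428, 0.7531, -0.2688) x2=(-0.6259, 1.0838, 1.2313) x3=(-1.2089, -1.4136, 0.6949)
step 21: x0=(0.1510, -0.0673, 1.1215) x1=(0.9238, 0.7507, -0.2498) x2=(-0.6388, 1.1052, 1.2287) x3=(-1.2166, -1.4244, 0.7149)
step 22: x0=(0.1639, -0.0702, 1.1229) x1=(0.9048, 0.7482, -0.2306) x2=(-0.6519, 1.1266, 1.2260) x3=(-1.2242, -1.4351, 0.7350)
step 23: x0=(0.1769, -0.0733, 1.1242) x1=(0.8856, 0.7458, -0.2114) x2=(-0.6649, 1.1481, 1.2233) x3=(-1.2317, -1.4456, 0.7551)
step 24: x0=(0.1901, -0.0767, 1.1253) x1=(0.8664, 0.7433, -0.1920) x2=(-0.6780, 1.1696, 1.2206) x3=(-1.2391, -1.4561, 0.7753)
step 25: x0=(0.2033, -0.0802, 1.1261) x1=(0.8472, 0.7408, -0.1726) x2=(-0.6911, 1.1912, 1.2178) x3=(-1.2465, -1.4665, 0.7955)
step 26: x0=(0.2167, -0.0839, 1.1268) x1=(0.8279, 0.7383, -0.1530) x2=(-0.7043, 1.2128, 1.2150) x3=(-1.2539, -1.4768, 0.8157)
step 27: x0=(0.2302, -0.0878, 1.1273) x1=(0.8085, 0.7357, -0.1332) x2=(-0.7174, 1.2344, 1.2122) x3=(-1.2612, -1.4869, 0.8360)
step 28: x0=(0.2438, -0.0919, 1.1276) x1=(0.7890, 0.7331, -0.1134) x2=(-0.7306, 1.2561, 1.2093) x3=(-1.2684, -1.4970, 0.8563)
step 29: x0=(0.2575, -0.0961, 1.1276) x1=(0.7694, 0.7306, -0.0934) x2=(-0.7438, 1.2778, 1.2064) x3=(-1.2755, -1.5070, 0.8766)
step 30: x0=(0.2713, -0.1004, 1.1275) x1=(0.7498, 0.7279, -0.0733) x2=(-0.7570, 1.2995, 1.2035) x3=(-1.2827, -1.5169, 0.8970)
step 31: x0=(0.2852, -0.1048, 1.1271) x1=(0.7301, 0.7253, -0.0531) x2=(-0.7702, 1.3212, 1.2005) x3=(-1.2897, -1.5266, 0.9174)
step 32: x0=(0.2992, -0.1093, 1.1265) x1=(0.7103, 0.7226, -0.0327) x2=(-0.7835, 1.3430, 1.1975) x3=(-1.2967, -1.5364, 0.9379)
step 33: x0=(0.3132, -0.1139, 1.1257) x1=(0.6905, 0.7199, -0.0122) x2=(-0.7967, 1.3647, 1.1945) x3=(-1.3036, -1.5460, 0.9583)
step 34: x0=(0.3274, -0.1186, 1.1247) x1=(0.6706, 0.7172, 0.0085) x2=(-0.8099, 1.3865, 1.1914) x3=(-1.3105, -1.5555, 0.9788)

2.1838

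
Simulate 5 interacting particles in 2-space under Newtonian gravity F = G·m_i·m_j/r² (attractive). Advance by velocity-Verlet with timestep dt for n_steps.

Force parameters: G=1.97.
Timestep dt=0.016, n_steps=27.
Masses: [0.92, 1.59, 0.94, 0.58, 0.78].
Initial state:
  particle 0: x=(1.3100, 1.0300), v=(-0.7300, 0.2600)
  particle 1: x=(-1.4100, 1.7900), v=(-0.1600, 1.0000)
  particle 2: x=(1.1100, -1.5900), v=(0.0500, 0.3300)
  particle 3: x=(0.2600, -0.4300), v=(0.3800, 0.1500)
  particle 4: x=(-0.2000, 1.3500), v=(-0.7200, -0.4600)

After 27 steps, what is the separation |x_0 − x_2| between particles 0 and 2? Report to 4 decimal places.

2.4648

step 0: x0=(1.3100, 1.0300) x1=(-1.4100, 1.7900) x2=(1.1100, -1.5900) x3=(0.2600, -0.4300) x4=(-0.2000, 1.3500)
step 1: x0=(1.2982, 1.0341) x1=(-1.4124, 1.8059) x2=(1.1107, -1.5846) x3=(0.2661, -0.4275) x4=(-0.2116, 1.3426)
step 2: x0=(1.2860, 1.0382) x1=(-1.4145, 1.8217) x2=(1.1114, -1.5789) x3=(0.2724, -0.4249) x4=(-0.2235, 1.3353)
step 3: x0=(1.2735, 1.0421) x1=(-1.4163, 1.8373) x2=(1.1119, -1.5730) x3=(0.2788, -0.4222) x4=(-0.2355, 1.3280)
step 4: x0=(1.2607, 1.0460) x1=(-1.4177, 1.8528) x2=(1.1122, -1.5669) x3=(0.2853, -0.4194) x4=(-0.2478, 1.3207)
step 5: x0=(1.2476, 1.0498) x1=(-1.4189, 1.8681) x2=(1.1125, -1.5604) x3=(0.2920, -0.4164) x4=(-0.2603, 1.3134)
step 6: x0=(1.2342, 1.0534) x1=(-1.4197, 1.8832) x2=(1.1126, -1.5537) x3=(0.2988, -0.4133) x4=(-0.2730, 1.3062)
step 7: x0=(1.2205, 1.0570) x1=(-1.4202, 1.8981) x2=(1.1126, -1.5468) x3=(0.3057, -0.4101) x4=(-0.2858, 1.2990)
step 8: x0=(1.2064, 1.0605) x1=(-1.4205, 1.9129) x2=(1.1125, -1.5396) x3=(0.3127, -0.4068) x4=(-0.2989, 1.2919)
step 9: x0=(1.1920, 1.0639) x1=(-1.4204, 1.9275) x2=(1.1122, -1.5321) x3=(0.3199, -0.4033) x4=(-0.3121, 1.2849)
step 10: x0=(1.1773, 1.0673) x1=(-1.4200, 1.9419) x2=(1.1118, -1.5244) x3=(0.3272, -0.3997) x4=(-0.3255, 1.2780)
step 11: x0=(1.1622, 1.0705) x1=(-1.4193, 1.9561) x2=(1.1113, -1.5164) x3=(0.3346, -0.3960) x4=(-0.3390, 1.2712)
step 12: x0=(1.1469, 1.0736) x1=(-1.4183, 1.9701) x2=(1.1106, -1.5081) x3=(0.3421, -0.3922) x4=(-0.3527, 1.2645)
step 13: x0=(1.1312, 1.0766) x1=(-1.4171, 1.9839) x2=(1.1098, -1.4996) x3=(0.3498, -0.3882) x4=(-0.3666, 1.2579)
step 14: x0=(1.1152, 1.0795) x1=(-1.4155, 1.9975) x2=(1.1089, -1.4908) x3=(0.3575, -0.3842) x4=(-0.3806, 1.2514)
step 15: x0=(1.0988, 1.0822) x1=(-1.4137, 2.0109) x2=(1.1079, -1.4817) x3=(0.3654, -0.3800) x4=(-0.3948, 1.2451)
step 16: x0=(1.0822, 1.0849) x1=(-1.4115, 2.0240) x2=(1.1067, -1.4723) x3=(0.3735, -0.3757) x4=(-0.4090, 1.2389)
step 17: x0=(1.0652, 1.0875) x1=(-1.4091, 2.0370) x2=(1.1053, -1.4627) x3=(0.3816, -0.3713) x4=(-0.4234, 1.2329)
step 18: x0=(1.0479, 1.0899) x1=(-1.4064, 2.0497) x2=(1.1039, -1.4527) x3=(0.3899, -0.3667) x4=(-0.4379, 1.2271)
step 19: x0=(1.0302, 1.0922) x1=(-1.4034, 2.0622) x2=(1.1022, -1.4425) x3=(0.3983, -0.3621) x4=(-0.4525, 1.2214)
step 20: x0=(1.0122, 1.0944) x1=(-1.4001, 2.0745) x2=(1.1005, -1.4320) x3=(0.4068, -0.3574) x4=(-0.4672, 1.2159)
step 21: x0=(0.9939, 1.0965) x1=(-1.3965, 2.0865) x2=(1.0986, -1.4212) x3=(0.4154, -0.3525) x4=(-0.4820, 1.2106)
step 22: x0=(0.9753, 1.0984) x1=(-1.3927, 2.0983) x2=(1.0965, -1.4101) x3=(0.4241, -0.3476) x4=(-0.4969, 1.2056)
step 23: x0=(0.9563, 1.1002) x1=(-1.3886, 2.1098) x2=(1.0943, -1.3987) x3=(0.4330, -0.3425) x4=(-0.5119, 1.2007)
step 24: x0=(0.9370, 1.1019) x1=(-1.3842, 2.1211) x2=(1.0919, -1.3870) x3=(0.4420, -0.3374) x4=(-0.5269, 1.1961)
step 25: x0=(0.9174, 1.1035) x1=(-1.3796, 2.1321) x2=(1.0894, -1.3750) x3=(0.4511, -0.3321) x4=(-0.5419, 1.1917)
step 26: x0=(0.8974, 1.1049) x1=(-1.3747, 2.1429) x2=(1.0868, -1.3626) x3=(0.4603, -0.3268) x4=(-0.5570, 1.1876)
step 27: x0=(0.8771, 1.1062) x1=(-1.3695, 2.1534) x2=(1.0839, -1.3500) x3=(0.4696, -0.3214) x4=(-0.5722, 1.1837)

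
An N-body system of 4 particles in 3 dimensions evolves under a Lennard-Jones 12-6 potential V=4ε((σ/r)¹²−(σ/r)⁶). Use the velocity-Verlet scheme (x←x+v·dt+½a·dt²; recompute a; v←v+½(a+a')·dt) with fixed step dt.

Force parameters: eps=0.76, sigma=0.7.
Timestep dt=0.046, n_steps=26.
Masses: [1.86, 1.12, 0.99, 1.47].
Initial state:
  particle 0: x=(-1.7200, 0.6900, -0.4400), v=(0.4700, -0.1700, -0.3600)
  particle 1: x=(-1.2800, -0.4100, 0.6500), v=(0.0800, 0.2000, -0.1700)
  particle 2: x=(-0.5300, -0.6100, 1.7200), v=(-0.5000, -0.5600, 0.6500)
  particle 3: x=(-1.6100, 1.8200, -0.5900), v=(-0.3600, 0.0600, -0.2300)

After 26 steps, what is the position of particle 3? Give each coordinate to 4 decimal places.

step 0: x0=(-1.7200, 0.6900, -0.4400) x1=(-1.2800, -0.4100, 0.6500) x2=(-0.5300, -0.6100, 1.7200) x3=(-1.6100, 1.8200, -0.5900)
step 1: x0=(-1.6983, 0.6826, -0.4566) x1=(-1.2762, -0.4008, 0.6424) x2=(-0.5532, -0.6357, 1.7496) x3=(-1.6266, 1.8222, -0.6005)
step 2: x0=(-1.6766, 0.6759, -0.4732) x1=(-1.2721, -0.3916, 0.6350) x2=(-0.5767, -0.6613, 1.7788) x3=(-1.6433, 1.8234, -0.6109)
step 3: x0=(-1.6548, 0.6699, -0.4899) x1=(-1.2679, -0.3823, 0.6279) x2=(-0.6004, -0.6868, 1.8076) x3=(-1.6600, 1.8236, -0.6211)
step 4: x0=(-1.6330, 0.6647, -0.5065) x1=(-1.2635, -0.3730, 0.6211) x2=(-0.6243, -0.7122, 1.8360) x3=(-1.6767, 1.8228, -0.6313)
step 5: x0=(-1.6112, 0.6601, -0.5232) x1=(-1.2590, -0.3637, 0.6144) x2=(-0.6485, -0.7376, 1.8640) x3=(-1.6933, 1.8211, -0.6413)
step 6: x0=(-1.5894, 0.6562, -0.5399) x1=(-1.2545, -0.3544, 0.6078) x2=(-0.6727, -0.7628, 1.8918) x3=(-1.7099, 1.8184, -0.6513)
step 7: x0=(-1.5676, 0.6530, -0.5566) x1=(-1.2498, -0.3450, 0.6014) x2=(-0.6971, -0.7879, 1.9192) x3=(-1.7264, 1.8148, -0.6611)
step 8: x0=(-1.5460, 0.6504, -0.5732) x1=(-1.2451, -0.3356, 0.5950) x2=(-0.7216, -0.8130, 1.9465) x3=(-1.7428, 1.8104, -0.6709)
step 9: x0=(-1.5244, 0.6484, -0.5899) x1=(-1.2404, -0.3261, 0.5887) x2=(-0.7462, -0.8380, 1.9735) x3=(-1.7591, 1.8050, -0.6806)
step 10: x0=(-1.5030, 0.6470, -0.6065) x1=(-1.2356, -0.3165, 0.5824) x2=(-0.7709, -0.8629, 2.0003) x3=(-1.7751, 1.7988, -0.6902)
step 11: x0=(-1.4817, 0.6462, -0.6230) x1=(-1.2308, -0.3069, 0.5761) x2=(-0.7956, -0.8877, 2.0270) x3=(-1.7910, 1.7918, -0.6998)
step 12: x0=(-1.4605, 0.6459, -0.6395) x1=(-1.2261, -0.2973, 0.5697) x2=(-0.8203, -0.9125, 2.0535) x3=(-1.8066, 1.7840, -0.7093)
step 13: x0=(-1.4395, 0.6462, -0.6560) x1=(-1.2213, -0.2875, 0.5634) x2=(-0.8451, -0.9373, 2.0800) x3=(-1.8220, 1.7753, -0.7187)
step 14: x0=(-1.4187, 0.6471, -0.6724) x1=(-1.2165, -0.2777, 0.5569) x2=(-0.8699, -0.9620, 2.1063) x3=(-1.8371, 1.7659, -0.7281)
step 15: x0=(-1.3982, 0.6485, -0.6888) x1=(-1.2117, -0.2678, 0.5504) x2=(-0.8947, -0.9867, 2.1325) x3=(-1.8520, 1.7557, -0.7375)
step 16: x0=(-1.3778, 0.6504, -0.7051) x1=(-1.2070, -0.2578, 0.5438) x2=(-0.9195, -1.0113, 2.1587) x3=(-1.8665, 1.7448, -0.7468)
step 17: x0=(-1.3577, 0.6529, -0.7213) x1=(-1.2022, -0.2477, 0.5372) x2=(-0.9444, -1.0359, 2.1847) x3=(-1.8807, 1.7331, -0.7561)
step 18: x0=(-1.3379, 0.6558, -0.7375) x1=(-1.1975, -0.2375, 0.5304) x2=(-0.9692, -1.0605, 2.2108) x3=(-1.8946, 1.7207, -0.7654)
step 19: x0=(-1.3183, 0.6592, -0.7536) x1=(-1.1928, -0.2273, 0.5235) x2=(-0.9941, -1.0850, 2.2368) x3=(-1.9081, 1.7076, -0.7746)
step 20: x0=(-1.2990, 0.6631, -0.7696) x1=(-1.1881, -0.2169, 0.5165) x2=(-1.0189, -1.1095, 2.2627) x3=(-1.9212, 1.6939, -0.7839)
step 21: x0=(-1.2800, 0.6675, -0.7855) x1=(-1.1834, -0.2065, 0.5094) x2=(-1.0438, -1.1340, 2.2886) x3=(-1.9339, 1.6794, -0.7931)
step 22: x0=(-1.2614, 0.6723, -0.8013) x1=(-1.1787, -0.1960, 0.5022) x2=(-1.0687, -1.1585, 2.3145) x3=(-1.9462, 1.6643, -0.8023)
step 23: x0=(-1.2431, 0.6776, -0.8171) x1=(-1.1740, -0.1854, 0.4948) x2=(-1.0935, -1.1830, 2.3403) x3=(-1.9581, 1.6486, -0.8115)
step 24: x0=(-1.2252, 0.6833, -0.8328) x1=(-1.1694, -0.1747, 0.4873) x2=(-1.1184, -1.2075, 2.3661) x3=(-1.9695, 1.6322, -0.8207)
step 25: x0=(-1.2076, 0.6894, -0.8483) x1=(-1.1647, -0.1639, 0.4797) x2=(-1.1433, -1.2319, 2.3919) x3=(-1.9804, 1.6152, -0.8299)
step 26: x0=(-1.1904, 0.6959, -0.8638) x1=(-1.1601, -0.1530, 0.4719) x2=(-1.1682, -1.2564, 2.4177) x3=(-1.9908, 1.5977, -0.8392)

(-1.9908, 1.5977, -0.8392)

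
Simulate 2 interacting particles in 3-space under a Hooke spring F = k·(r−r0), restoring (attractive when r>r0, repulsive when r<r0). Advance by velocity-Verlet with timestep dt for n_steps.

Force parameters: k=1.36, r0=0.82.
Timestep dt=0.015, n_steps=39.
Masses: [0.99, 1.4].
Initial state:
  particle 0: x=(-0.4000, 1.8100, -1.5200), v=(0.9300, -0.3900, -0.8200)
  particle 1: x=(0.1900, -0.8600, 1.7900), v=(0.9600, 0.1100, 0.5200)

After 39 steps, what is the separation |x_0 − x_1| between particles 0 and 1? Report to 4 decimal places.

3.4214

step 0: x0=(-0.4000, 1.8100, -1.5200) x1=(0.1900, -0.8600, 1.7900)
step 1: x0=(-0.3860, 1.8038, -1.5319) x1=(0.2043, -0.8581, 1.7975)
step 2: x0=(-0.3718, 1.7970, -1.5429) x1=(0.2186, -0.8558, 1.8044)
step 3: x0=(-0.3575, 1.7895, -1.5532) x1=(0.2327, -0.8529, 1.8108)
step 4: x0=(-0.3430, 1.7813, -1.5625) x1=(0.2468, -0.8496, 1.8165)
step 5: x0=(-0.3284, 1.7724, -1.5711) x1=(0.2607, -0.8459, 1.8216)
step 6: x0=(-0.3136, 1.7630, -1.5787) x1=(0.2745, -0.8417, 1.8261)
step 7: x0=(-0.2987, 1.7528, -1.5856) x1=(0.2882, -0.8370, 1.8301)
step 8: x0=(-0.2837, 1.7420, -1.5915) x1=(0.3019, -0.8318, 1.8334)
step 9: x0=(-0.2685, 1.7306, -1.5966) x1=(0.3154, -0.8262, 1.8361)
step 10: x0=(-0.2531, 1.7185, -1.6009) x1=(0.3288, -0.8202, 1.8382)
step 11: x0=(-0.2376, 1.7058, -1.6043) x1=(0.3421, -0.8137, 1.8397)
step 12: x0=(-0.2220, 1.6925, -1.6068) x1=(0.3553, -0.8067, 1.8406)
step 13: x0=(-0.2062, 1.6785, -1.6085) x1=(0.3684, -0.7993, 1.8409)
step 14: x0=(-0.1903, 1.6639, -1.6093) x1=(0.3814, -0.7915, 1.8406)
step 15: x0=(-0.1742, 1.6487, -1.6092) x1=(0.3943, -0.7832, 1.8396)
step 16: x0=(-0.1580, 1.6329, -1.6083) x1=(0.4071, -0.7745, 1.8381)
step 17: x0=(-0.1416, 1.6165, -1.6065) x1=(0.4198, -0.7654, 1.8359)
step 18: x0=(-0.1251, 1.5995, -1.6039) x1=(0.4324, -0.7559, 1.8332)
step 19: x0=(-0.1085, 1.5819, -1.6004) x1=(0.4449, -0.7459, 1.8298)
step 20: x0=(-0.0917, 1.5637, -1.5960) x1=(0.4573, -0.7356, 1.8258)
step 21: x0=(-0.0748, 1.5450, -1.5909) x1=(0.4696, -0.7248, 1.8212)
step 22: x0=(-0.0578, 1.5257, -1.5848) x1=(0.4818, -0.7137, 1.8161)
step 23: x0=(-0.0406, 1.5058, -1.5779) x1=(0.4940, -0.7021, 1.8103)
step 24: x0=(-0.0233, 1.4854, -1.5702) x1=(0.5060, -0.6902, 1.8040)
step 25: x0=(-0.0059, 1.4645, -1.5617) x1=(0.5179, -0.6779, 1.7970)
step 26: x0=(0.0117, 1.4431, -1.5523) x1=(0.5298, -0.6652, 1.7895)
step 27: x0=(0.0294, 1.4211, -1.5421) x1=(0.5415, -0.6521, 1.7814)
step 28: x0=(0.0472, 1.3986, -1.5311) x1=(0.5532, -0.6387, 1.7727)
step 29: x0=(0.0651, 1.3756, -1.5193) x1=(0.5647, -0.6249, 1.7635)
step 30: x0=(0.0832, 1.3521, -1.5067) x1=(0.5762, -0.6108, 1.7536)
step 31: x0=(0.1014, 1.3282, -1.4933) x1=(0.5876, -0.5964, 1.7433)
step 32: x0=(0.1197, 1.3038, -1.4791) x1=(0.5990, -0.5816, 1.7323)
step 33: x0=(0.1381, 1.2789, -1.4641) x1=(0.6102, -0.5665, 1.7208)
step 34: x0=(0.1566, 1.2536, -1.4484) x1=(0.6214, -0.5511, 1.7088)
step 35: x0=(0.1753, 1.2278, -1.4319) x1=(0.6325, -0.5354, 1.6963)
step 36: x0=(0.1940, 1.2017, -1.4146) x1=(0.6435, -0.5193, 1.6832)
step 37: x0=(0.2129, 1.1751, -1.3967) x1=(0.6544, -0.5030, 1.6696)
step 38: x0=(0.2319, 1.1481, -1.3779) x1=(0.6652, -0.4864, 1.6554)
step 39: x0=(0.2509, 1.1207, -1.3585) x1=(0.6760, -0.4696, 1.6408)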